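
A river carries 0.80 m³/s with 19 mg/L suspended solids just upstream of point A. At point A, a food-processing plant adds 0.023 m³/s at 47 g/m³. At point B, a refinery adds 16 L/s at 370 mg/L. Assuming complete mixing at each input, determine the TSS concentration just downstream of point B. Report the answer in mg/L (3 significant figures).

After input A: C = (0.8·19 + 0.023·47) / 0.823 = 19.78 mg/L.
16 L/s = 0.016 m³/s.
After input B: C = (0.823·19.78 + 0.016·370) / 0.839 = 26.46 mg/L.

26.5 mg/L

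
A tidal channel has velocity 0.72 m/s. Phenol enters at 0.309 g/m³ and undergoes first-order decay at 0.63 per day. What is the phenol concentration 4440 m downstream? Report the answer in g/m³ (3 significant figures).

0.295 g/m³

Travel time t = 4440 m / 0.72 m/s = 4440/0.72 = 6167 s = 0.07137 d.
First-order decay: C = 0.309·exp(−0.63·0.07137) = 0.309·0.956 = 0.2954 g/m³.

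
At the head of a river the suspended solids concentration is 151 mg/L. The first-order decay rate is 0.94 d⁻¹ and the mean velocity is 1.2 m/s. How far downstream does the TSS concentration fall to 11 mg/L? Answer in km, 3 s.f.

From C = C₀·e^(−kt), t = ln(C₀/C)/k = ln(151/11)/0.94 = 2.619/0.94 = 2.787 d.
Distance = v·t = 1.2 m/s × 2.408e+05 s = 2.889e+05 m = 288.9 km.

289 km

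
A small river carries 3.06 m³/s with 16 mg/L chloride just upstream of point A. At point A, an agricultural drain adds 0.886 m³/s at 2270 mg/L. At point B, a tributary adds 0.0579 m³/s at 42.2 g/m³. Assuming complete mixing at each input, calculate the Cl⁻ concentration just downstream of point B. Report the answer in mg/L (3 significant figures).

After input A: C = (3.06·16 + 0.886·2270) / 3.946 = 522.1 mg/L.
After input B: C = (3.946·522.1 + 0.0579·42.2) / 4.004 = 515.2 mg/L.

515 mg/L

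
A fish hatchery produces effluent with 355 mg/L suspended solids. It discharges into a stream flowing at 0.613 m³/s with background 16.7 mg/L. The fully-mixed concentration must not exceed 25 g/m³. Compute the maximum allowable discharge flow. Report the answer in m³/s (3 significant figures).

0.0154 m³/s

Mass balance at complete mixing: C_std·(Q_w + Q_r) = Q_w·C_e + Q_r·C_b.
Rearranging, Q_w = Q_r·(C_std − C_b)/(C_e − C_std) = 0.613·(25 − 16.7) / (355 − 25) = 0.01542 m³/s.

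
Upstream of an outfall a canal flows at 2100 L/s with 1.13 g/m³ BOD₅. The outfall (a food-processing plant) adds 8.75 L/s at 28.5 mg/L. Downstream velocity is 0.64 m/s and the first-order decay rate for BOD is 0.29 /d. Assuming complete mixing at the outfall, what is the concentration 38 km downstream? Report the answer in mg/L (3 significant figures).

8.75 L/s = 0.00875 m³/s.
2100 L/s = 2.1 m³/s.
After complete mixing, C₀ = (0.00875·28.5 + 2.1·1.13) / 2.109 = 1.244 mg/L.
Travel time t = 3.8e+04 m / 0.64 m/s = 5.938e+04 s = 0.6872 d.
C = 1.244·exp(−0.29·0.6872) = 1.244·0.8193 = 1.019 mg/L.

1.02 mg/L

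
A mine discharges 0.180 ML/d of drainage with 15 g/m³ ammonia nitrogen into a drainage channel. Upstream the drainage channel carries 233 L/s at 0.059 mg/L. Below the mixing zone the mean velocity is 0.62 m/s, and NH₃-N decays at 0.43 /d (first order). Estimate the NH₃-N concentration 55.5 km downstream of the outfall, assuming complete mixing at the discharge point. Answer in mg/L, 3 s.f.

0.180 ML/d = 0.002083 m³/s.
233 L/s = 0.233 m³/s.
After complete mixing, C₀ = (0.002083·15 + 0.233·0.059) / 0.2351 = 0.1914 mg/L.
Travel time t = 5.55e+04 m / 0.62 m/s = 8.952e+04 s = 1.036 d.
C = 0.1914·exp(−0.43·1.036) = 0.1914·0.6405 = 0.1226 mg/L.

0.123 mg/L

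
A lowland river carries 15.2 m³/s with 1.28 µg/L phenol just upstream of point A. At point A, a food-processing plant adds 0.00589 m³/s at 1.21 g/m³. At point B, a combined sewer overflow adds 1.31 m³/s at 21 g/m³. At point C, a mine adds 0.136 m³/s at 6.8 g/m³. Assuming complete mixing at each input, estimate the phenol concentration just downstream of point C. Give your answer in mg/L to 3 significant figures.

1.71 mg/L

1.28 µg/L = 0.00128 mg/L.
After input A: C = (15.2·0.00128 + 0.00589·1.21) / 15.21 = 0.001748 mg/L.
After input B: C = (15.21·0.001748 + 1.31·21) / 16.52 = 1.667 mg/L.
After input C: C = (16.52·1.667 + 0.136·6.8) / 16.65 = 1.709 mg/L.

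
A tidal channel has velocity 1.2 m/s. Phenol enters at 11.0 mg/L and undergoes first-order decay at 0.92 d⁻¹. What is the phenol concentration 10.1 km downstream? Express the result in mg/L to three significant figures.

Travel time t = 10.1 km / 1.2 m/s = 1.01e+04/1.2 = 8417 s = 0.09742 d.
First-order decay: C = 11.0·exp(−0.92·0.09742) = 11.0·0.9143 = 10.06 mg/L.

10.1 mg/L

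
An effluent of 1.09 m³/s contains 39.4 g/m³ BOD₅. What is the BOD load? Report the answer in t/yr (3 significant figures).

Mass flux = Q·C = 1.09 m³/s × 39.4 g/m³ = 42.95 g/s.
= 42.95 g/s × 31.56 = 1355 t/yr.

1360 t/yr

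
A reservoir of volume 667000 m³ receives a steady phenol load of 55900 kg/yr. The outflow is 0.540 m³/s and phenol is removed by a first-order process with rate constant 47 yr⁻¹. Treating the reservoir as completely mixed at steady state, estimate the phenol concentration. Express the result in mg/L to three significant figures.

Outflow Q = 0.540 m³/s × 3.156e+07 s/yr = 1.704e+07 m³/yr.
Steady-state CSTR mass balance: W = Q·C + k·V·C, so C = W/(Q + kV).
Q + kV = 1.704e+07 + 47·667000 = 4.839e+07 m³/yr.
C = 55900/4.839e+07 = 0.001155 kg/m³ = 1.155 mg/L.

1.16 mg/L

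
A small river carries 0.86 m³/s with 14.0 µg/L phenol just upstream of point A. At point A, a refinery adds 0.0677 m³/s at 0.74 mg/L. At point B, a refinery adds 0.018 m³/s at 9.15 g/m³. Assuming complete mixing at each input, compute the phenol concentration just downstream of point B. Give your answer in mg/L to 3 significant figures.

14.0 µg/L = 0.014 mg/L.
After input A: C = (0.86·0.014 + 0.0677·0.74) / 0.9277 = 0.06698 mg/L.
After input B: C = (0.9277·0.06698 + 0.018·9.15) / 0.9457 = 0.2399 mg/L.

0.240 mg/L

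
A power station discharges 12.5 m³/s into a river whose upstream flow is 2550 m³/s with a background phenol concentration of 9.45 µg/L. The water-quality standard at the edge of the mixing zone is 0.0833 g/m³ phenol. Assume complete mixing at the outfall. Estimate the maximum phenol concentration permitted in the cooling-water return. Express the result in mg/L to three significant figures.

15.1 mg/L

9.45 µg/L = 0.00945 mg/L.
Mass balance: 0.0833·2562 = 12.5·Cₑ + 2550·0.00945.
Cₑ = (213.5 − 24.1) / 12.5 = 15.15 mg/L.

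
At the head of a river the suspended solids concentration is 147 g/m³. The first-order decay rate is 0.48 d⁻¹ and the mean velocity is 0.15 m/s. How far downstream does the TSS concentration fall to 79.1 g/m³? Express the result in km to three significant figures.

From C = C₀·e^(−kt), t = ln(C₀/C)/k = ln(147/79.1)/0.48 = 0.6197/0.48 = 1.291 d.
Distance = v·t = 0.15 m/s × 1.115e+05 s = 1.673e+04 m = 16.73 km.

16.7 km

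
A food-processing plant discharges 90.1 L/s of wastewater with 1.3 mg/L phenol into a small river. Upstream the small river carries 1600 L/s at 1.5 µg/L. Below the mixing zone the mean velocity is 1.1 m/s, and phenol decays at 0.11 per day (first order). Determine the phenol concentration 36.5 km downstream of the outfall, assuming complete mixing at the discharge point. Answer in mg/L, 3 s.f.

0.0678 mg/L

90.1 L/s = 0.0901 m³/s.
1600 L/s = 1.6 m³/s.
1.5 µg/L = 0.0015 mg/L.
After complete mixing, C₀ = (0.0901·1.3 + 1.6·0.0015) / 1.69 = 0.07072 mg/L.
Travel time t = 3.65e+04 m / 1.1 m/s = 3.318e+04 s = 0.384 d.
C = 0.07072·exp(−0.11·0.384) = 0.07072·0.9586 = 0.0678 mg/L.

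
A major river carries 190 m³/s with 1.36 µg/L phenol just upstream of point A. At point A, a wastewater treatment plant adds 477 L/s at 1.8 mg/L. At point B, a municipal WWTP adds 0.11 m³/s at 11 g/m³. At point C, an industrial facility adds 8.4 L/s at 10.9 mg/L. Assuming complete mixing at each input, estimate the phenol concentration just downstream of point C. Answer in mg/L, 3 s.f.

1.36 µg/L = 0.00136 mg/L.
477 L/s = 0.477 m³/s.
After input A: C = (190·0.00136 + 0.477·1.8) / 190.5 = 0.005864 mg/L.
After input B: C = (190.5·0.005864 + 0.11·11) / 190.6 = 0.01221 mg/L.
8.4 L/s = 0.0084 m³/s.
After input C: C = (190.6·0.01221 + 0.0084·10.9) / 190.6 = 0.01269 mg/L.

0.0127 mg/L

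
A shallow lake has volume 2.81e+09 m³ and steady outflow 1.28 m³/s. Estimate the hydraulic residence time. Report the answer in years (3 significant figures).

Q = 1.28 m³/s × 3.156e+07 s/yr = 4.039e+07 m³/yr.
Hydraulic residence time τ = V/Q = 2.81e+09/4.039e+07 = 69.57 yr.

69.6 yr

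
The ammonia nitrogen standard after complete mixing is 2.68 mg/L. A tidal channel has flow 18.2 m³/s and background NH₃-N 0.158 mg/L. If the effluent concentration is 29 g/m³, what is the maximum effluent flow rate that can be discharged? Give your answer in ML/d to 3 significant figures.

151 ML/d

Mass balance at complete mixing: C_std·(Q_w + Q_r) = Q_w·C_e + Q_r·C_b.
Rearranging, Q_w = Q_r·(C_std − C_b)/(C_e − C_std) = 18.2·(2.68 − 0.158) / (29 − 2.68) = 1.744 m³/s.
= 150.7 ML/d.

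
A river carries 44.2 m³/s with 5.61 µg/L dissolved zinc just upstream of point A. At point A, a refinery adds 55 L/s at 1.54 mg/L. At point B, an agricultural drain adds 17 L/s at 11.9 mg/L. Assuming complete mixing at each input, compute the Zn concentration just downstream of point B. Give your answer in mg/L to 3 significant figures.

0.0121 mg/L

5.61 µg/L = 0.00561 mg/L.
55 L/s = 0.055 m³/s.
After input A: C = (44.2·0.00561 + 0.055·1.54) / 44.26 = 0.007517 mg/L.
17 L/s = 0.017 m³/s.
After input B: C = (44.26·0.007517 + 0.017·11.9) / 44.27 = 0.01208 mg/L.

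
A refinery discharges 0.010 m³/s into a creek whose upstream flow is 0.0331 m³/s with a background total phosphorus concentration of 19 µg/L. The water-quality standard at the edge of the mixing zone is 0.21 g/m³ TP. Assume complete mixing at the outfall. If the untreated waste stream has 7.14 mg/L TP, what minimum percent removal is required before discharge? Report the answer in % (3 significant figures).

88.2 %

19 µg/L = 0.019 mg/L.
Mass balance: 0.21·0.0431 = 0.01·Cₑ + 0.0331·0.019.
Cₑ = (0.009051 − 0.0006289) / 0.01 = 0.8422 mg/L.
Required removal = 1 − 0.8422/7.14 = 88.2 %.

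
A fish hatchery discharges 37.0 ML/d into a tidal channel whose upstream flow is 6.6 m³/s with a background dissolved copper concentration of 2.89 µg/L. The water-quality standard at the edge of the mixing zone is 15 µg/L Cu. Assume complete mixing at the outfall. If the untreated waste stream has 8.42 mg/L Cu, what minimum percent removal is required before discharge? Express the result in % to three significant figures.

97.6 %

37.0 ML/d = 0.4282 m³/s.
2.89 µg/L = 0.00289 mg/L.
15 µg/L = 0.015 mg/L.
Mass balance: 0.015·7.028 = 0.4282·Cₑ + 6.6·0.00289.
Cₑ = (0.1054 − 0.01907) / 0.4282 = 0.2016 mg/L.
Required removal = 1 − 0.2016/8.42 = 97.61 %.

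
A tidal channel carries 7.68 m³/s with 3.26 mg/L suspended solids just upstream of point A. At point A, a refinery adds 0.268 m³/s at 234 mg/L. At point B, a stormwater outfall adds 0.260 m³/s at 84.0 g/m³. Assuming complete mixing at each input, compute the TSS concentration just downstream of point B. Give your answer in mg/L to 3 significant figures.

After input A: C = (7.68·3.26 + 0.268·234) / 7.948 = 11.04 mg/L.
After input B: C = (7.948·11.04 + 0.26·84) / 8.208 = 13.35 mg/L.

13.4 mg/L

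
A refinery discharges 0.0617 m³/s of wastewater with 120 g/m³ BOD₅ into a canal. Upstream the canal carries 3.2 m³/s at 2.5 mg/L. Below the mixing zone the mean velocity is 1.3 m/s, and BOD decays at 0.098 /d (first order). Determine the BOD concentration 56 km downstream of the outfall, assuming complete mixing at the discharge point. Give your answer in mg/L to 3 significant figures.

After complete mixing, C₀ = (0.0617·120 + 3.2·2.5) / 3.262 = 4.723 mg/L.
Travel time t = 5.6e+04 m / 1.3 m/s = 4.308e+04 s = 0.4986 d.
C = 4.723·exp(−0.098·0.4986) = 4.723·0.9523 = 4.497 mg/L.

4.50 mg/L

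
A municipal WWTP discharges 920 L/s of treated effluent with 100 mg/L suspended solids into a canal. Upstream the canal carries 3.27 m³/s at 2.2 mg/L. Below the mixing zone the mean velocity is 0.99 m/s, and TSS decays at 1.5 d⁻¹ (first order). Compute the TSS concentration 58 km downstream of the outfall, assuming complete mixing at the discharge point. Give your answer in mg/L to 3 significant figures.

920 L/s = 0.92 m³/s.
After complete mixing, C₀ = (0.92·100 + 3.27·2.2) / 4.19 = 23.67 mg/L.
Travel time t = 5.8e+04 m / 0.99 m/s = 5.859e+04 s = 0.6781 d.
C = 23.67·exp(−1.5·0.6781) = 23.67·0.3616 = 8.561 mg/L.

8.56 mg/L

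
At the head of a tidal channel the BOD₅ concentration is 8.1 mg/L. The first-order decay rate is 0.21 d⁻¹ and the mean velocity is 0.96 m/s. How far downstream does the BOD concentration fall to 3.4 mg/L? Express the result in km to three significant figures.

343 km

From C = C₀·e^(−kt), t = ln(C₀/C)/k = ln(8.1/3.4)/0.21 = 0.8681/0.21 = 4.134 d.
Distance = v·t = 0.96 m/s × 3.572e+05 s = 3.429e+05 m = 342.9 km.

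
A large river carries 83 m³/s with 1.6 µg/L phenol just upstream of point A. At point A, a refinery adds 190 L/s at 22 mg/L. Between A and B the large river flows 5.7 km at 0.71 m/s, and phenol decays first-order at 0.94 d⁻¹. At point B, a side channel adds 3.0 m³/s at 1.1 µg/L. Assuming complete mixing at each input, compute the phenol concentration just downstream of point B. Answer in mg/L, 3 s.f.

1.6 µg/L = 0.0016 mg/L.
190 L/s = 0.19 m³/s.
After input A: C = (83·0.0016 + 0.19·22) / 83.19 = 0.05184 mg/L.
Over the 5.7 km reach to input B (t = 8028 s = 0.09292 d), decay gives C = 0.05184·exp(−0.94·0.09292) = 0.04751 mg/L.
1.1 µg/L = 0.0011 mg/L.
After input B: C = (83.19·0.04751 + 3·0.0011) / 86.19 = 0.04589 mg/L.

0.0459 mg/L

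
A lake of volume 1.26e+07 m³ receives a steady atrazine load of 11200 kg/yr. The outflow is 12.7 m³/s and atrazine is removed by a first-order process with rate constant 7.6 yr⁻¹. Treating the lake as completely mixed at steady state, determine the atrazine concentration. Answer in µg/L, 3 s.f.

22.6 µg/L

Outflow Q = 12.7 m³/s × 3.156e+07 s/yr = 4.008e+08 m³/yr.
Steady-state CSTR mass balance: W = Q·C + k·V·C, so C = W/(Q + kV).
Q + kV = 4.008e+08 + 7.6·1.26e+07 = 4.965e+08 m³/yr.
C = 11200/4.965e+08 = 2.256e-05 kg/m³ = 0.02256 mg/L = 22.56 µg/L.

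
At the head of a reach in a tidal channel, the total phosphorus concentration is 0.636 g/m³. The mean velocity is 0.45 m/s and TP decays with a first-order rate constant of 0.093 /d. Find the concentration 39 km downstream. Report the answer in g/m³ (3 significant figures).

Travel time t = 39 km / 0.45 m/s = 3.9e+04/0.45 = 8.667e+04 s = 1.003 d.
First-order decay: C = 0.636·exp(−0.093·1.003) = 0.636·0.9109 = 0.5794 g/m³.

0.579 g/m³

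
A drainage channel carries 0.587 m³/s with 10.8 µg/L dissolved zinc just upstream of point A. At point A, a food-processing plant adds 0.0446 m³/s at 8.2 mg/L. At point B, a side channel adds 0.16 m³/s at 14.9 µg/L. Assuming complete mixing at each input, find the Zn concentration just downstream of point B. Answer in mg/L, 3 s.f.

0.473 mg/L

10.8 µg/L = 0.0108 mg/L.
After input A: C = (0.587·0.0108 + 0.0446·8.2) / 0.6316 = 0.5891 mg/L.
14.9 µg/L = 0.0149 mg/L.
After input B: C = (0.6316·0.5891 + 0.16·0.0149) / 0.7916 = 0.473 mg/L.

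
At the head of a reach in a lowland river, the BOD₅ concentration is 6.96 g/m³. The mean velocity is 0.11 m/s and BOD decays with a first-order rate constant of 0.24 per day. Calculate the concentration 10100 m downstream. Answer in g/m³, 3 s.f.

5.39 g/m³

Travel time t = 10100 m / 0.11 m/s = 1.01e+04/0.11 = 9.182e+04 s = 1.063 d.
First-order decay: C = 6.96·exp(−0.24·1.063) = 6.96·0.7749 = 5.393 g/m³.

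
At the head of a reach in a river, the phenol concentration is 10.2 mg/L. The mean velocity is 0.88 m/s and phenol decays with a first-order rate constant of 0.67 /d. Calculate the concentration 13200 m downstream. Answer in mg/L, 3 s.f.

9.08 mg/L

Travel time t = 13200 m / 0.88 m/s = 1.32e+04/0.88 = 1.5e+04 s = 0.1736 d.
First-order decay: C = 10.2·exp(−0.67·0.1736) = 10.2·0.8902 = 9.08 mg/L.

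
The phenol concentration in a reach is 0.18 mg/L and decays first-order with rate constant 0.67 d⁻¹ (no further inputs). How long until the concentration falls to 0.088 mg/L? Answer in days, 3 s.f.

1.07 d

t = ln(C₀/C)/k = ln(0.18/0.088)/0.67 = 0.7156/0.67 = 1.068 d.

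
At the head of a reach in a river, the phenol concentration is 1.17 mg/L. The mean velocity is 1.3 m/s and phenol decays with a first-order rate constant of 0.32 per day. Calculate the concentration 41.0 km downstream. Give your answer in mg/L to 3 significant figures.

Travel time t = 41.0 km / 1.3 m/s = 4.1e+04/1.3 = 3.154e+04 s = 0.365 d.
First-order decay: C = 1.17·exp(−0.32·0.365) = 1.17·0.8898 = 1.041 mg/L.

1.04 mg/L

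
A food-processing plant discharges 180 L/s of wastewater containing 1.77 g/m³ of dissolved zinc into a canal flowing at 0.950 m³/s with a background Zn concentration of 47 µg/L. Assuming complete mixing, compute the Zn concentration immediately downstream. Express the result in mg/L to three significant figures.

0.321 mg/L

180 L/s = 0.18 m³/s.
47 µg/L = 0.047 mg/L.
By mass balance at complete mixing, C = (0.18·1.77 + 0.95·0.047) / (0.18 + 0.95) = 0.3632/1.13 = 0.3215 mg/L.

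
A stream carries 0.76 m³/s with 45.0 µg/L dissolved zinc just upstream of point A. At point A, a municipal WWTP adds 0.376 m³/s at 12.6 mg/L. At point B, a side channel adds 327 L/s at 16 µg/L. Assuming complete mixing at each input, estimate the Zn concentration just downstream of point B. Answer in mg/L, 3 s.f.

3.27 mg/L

45.0 µg/L = 0.045 mg/L.
After input A: C = (0.76·0.045 + 0.376·12.6) / 1.136 = 4.201 mg/L.
327 L/s = 0.327 m³/s.
16 µg/L = 0.016 mg/L.
After input B: C = (1.136·4.201 + 0.327·0.016) / 1.463 = 3.265 mg/L.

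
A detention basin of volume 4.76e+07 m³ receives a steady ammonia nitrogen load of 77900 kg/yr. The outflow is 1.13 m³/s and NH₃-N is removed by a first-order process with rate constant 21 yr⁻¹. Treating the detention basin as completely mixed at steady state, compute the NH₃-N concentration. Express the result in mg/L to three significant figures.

Outflow Q = 1.13 m³/s × 3.156e+07 s/yr = 3.566e+07 m³/yr.
Steady-state CSTR mass balance: W = Q·C + k·V·C, so C = W/(Q + kV).
Q + kV = 3.566e+07 + 21·4.76e+07 = 1.035e+09 m³/yr.
C = 77900/1.035e+09 = 7.525e-05 kg/m³ = 0.07525 mg/L.

0.0752 mg/L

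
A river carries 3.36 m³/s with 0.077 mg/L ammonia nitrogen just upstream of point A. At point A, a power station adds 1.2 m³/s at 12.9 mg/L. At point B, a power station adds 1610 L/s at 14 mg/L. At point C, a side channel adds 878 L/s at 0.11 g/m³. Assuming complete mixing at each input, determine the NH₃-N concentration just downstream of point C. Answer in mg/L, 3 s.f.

5.44 mg/L

After input A: C = (3.36·0.077 + 1.2·12.9) / 4.56 = 3.451 mg/L.
1610 L/s = 1.61 m³/s.
After input B: C = (4.56·3.451 + 1.61·14) / 6.17 = 6.204 mg/L.
878 L/s = 0.878 m³/s.
After input C: C = (6.17·6.204 + 0.878·0.11) / 7.048 = 5.445 mg/L.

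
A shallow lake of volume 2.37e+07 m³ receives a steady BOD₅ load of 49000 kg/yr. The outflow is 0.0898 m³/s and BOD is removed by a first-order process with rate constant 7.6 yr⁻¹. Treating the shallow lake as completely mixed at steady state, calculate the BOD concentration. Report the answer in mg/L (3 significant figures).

Outflow Q = 0.0898 m³/s × 3.156e+07 s/yr = 2.834e+06 m³/yr.
Steady-state CSTR mass balance: W = Q·C + k·V·C, so C = W/(Q + kV).
Q + kV = 2.834e+06 + 7.6·2.37e+07 = 1.83e+08 m³/yr.
C = 49000/1.83e+08 = 0.0002678 kg/m³ = 0.2678 mg/L.

0.268 mg/L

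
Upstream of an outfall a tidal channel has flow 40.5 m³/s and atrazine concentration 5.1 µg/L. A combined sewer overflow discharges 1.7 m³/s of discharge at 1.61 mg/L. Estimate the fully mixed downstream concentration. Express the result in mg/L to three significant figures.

5.1 µg/L = 0.0051 mg/L.
Flow-weighted mixing gives C = (1.7·1.61 + 40.5·0.0051) / (1.7 + 40.5) = 2.944/42.2 = 0.06975 mg/L.

0.0698 mg/L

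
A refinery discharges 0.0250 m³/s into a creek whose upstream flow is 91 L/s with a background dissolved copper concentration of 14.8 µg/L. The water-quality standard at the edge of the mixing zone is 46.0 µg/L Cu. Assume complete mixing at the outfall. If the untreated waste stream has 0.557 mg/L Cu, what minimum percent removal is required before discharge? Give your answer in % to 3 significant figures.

91 L/s = 0.091 m³/s.
14.8 µg/L = 0.0148 mg/L.
46.0 µg/L = 0.046 mg/L.
Mass balance: 0.046·0.116 = 0.025·Cₑ + 0.091·0.0148.
Cₑ = (0.005336 − 0.001347) / 0.025 = 0.1596 mg/L.
Required removal = 1 − 0.1596/0.557 = 71.35 %.

71.4 %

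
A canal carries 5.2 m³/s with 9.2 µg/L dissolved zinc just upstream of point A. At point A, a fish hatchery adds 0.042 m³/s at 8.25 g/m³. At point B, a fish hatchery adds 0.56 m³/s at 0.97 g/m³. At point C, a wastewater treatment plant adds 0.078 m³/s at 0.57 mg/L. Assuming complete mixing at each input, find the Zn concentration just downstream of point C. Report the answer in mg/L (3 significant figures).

9.2 µg/L = 0.0092 mg/L.
After input A: C = (5.2·0.0092 + 0.042·8.25) / 5.242 = 0.07523 mg/L.
After input B: C = (5.242·0.07523 + 0.56·0.97) / 5.802 = 0.1616 mg/L.
After input C: C = (5.802·0.1616 + 0.078·0.57) / 5.88 = 0.167 mg/L.

0.167 mg/L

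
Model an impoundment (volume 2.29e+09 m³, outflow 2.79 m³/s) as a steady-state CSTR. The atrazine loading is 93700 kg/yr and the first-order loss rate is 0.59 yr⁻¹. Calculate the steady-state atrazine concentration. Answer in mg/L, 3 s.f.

Outflow Q = 2.79 m³/s × 3.156e+07 s/yr = 8.805e+07 m³/yr.
Steady-state CSTR mass balance: W = Q·C + k·V·C, so C = W/(Q + kV).
Q + kV = 8.805e+07 + 0.59·2.29e+09 = 1.439e+09 m³/yr.
C = 93700/1.439e+09 = 6.511e-05 kg/m³ = 0.06511 mg/L.

0.0651 mg/L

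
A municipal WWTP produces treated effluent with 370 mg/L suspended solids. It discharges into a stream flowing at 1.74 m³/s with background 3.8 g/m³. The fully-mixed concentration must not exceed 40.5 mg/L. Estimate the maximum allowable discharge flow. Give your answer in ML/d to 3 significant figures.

Mass balance at complete mixing: C_std·(Q_w + Q_r) = Q_w·C_e + Q_r·C_b.
Rearranging, Q_w = Q_r·(C_std − C_b)/(C_e − C_std) = 1.74·(40.5 − 3.8) / (370 − 40.5) = 0.1938 m³/s.
= 16.74 ML/d.

16.7 ML/d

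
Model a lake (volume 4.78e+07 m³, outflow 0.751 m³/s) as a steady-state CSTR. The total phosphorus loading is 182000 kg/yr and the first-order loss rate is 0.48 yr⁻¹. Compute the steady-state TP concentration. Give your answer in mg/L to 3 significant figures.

Outflow Q = 0.751 m³/s × 3.156e+07 s/yr = 2.37e+07 m³/yr.
Steady-state CSTR mass balance: W = Q·C + k·V·C, so C = W/(Q + kV).
Q + kV = 2.37e+07 + 0.48·4.78e+07 = 4.664e+07 m³/yr.
C = 182000/4.664e+07 = 0.003902 kg/m³ = 3.902 mg/L.

3.90 mg/L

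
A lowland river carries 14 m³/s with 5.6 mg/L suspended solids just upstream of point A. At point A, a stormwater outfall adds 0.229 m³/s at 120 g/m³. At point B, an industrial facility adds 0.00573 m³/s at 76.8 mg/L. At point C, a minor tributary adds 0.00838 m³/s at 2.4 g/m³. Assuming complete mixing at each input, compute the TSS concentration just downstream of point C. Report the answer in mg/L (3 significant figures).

7.47 mg/L

After input A: C = (14·5.6 + 0.229·120) / 14.23 = 7.441 mg/L.
After input B: C = (14.23·7.441 + 0.00573·76.8) / 14.23 = 7.469 mg/L.
After input C: C = (14.23·7.469 + 0.00838·2.4) / 14.24 = 7.466 mg/L.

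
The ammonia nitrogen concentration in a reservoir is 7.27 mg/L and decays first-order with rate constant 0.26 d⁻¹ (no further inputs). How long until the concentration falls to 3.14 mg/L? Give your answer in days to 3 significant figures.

3.23 d

t = ln(C₀/C)/k = ln(7.27/3.14)/0.26 = 0.8395/0.26 = 3.229 d.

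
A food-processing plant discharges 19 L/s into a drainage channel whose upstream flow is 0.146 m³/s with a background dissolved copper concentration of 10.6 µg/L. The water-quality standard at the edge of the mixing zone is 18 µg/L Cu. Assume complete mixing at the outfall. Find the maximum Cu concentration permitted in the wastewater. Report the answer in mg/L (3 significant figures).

19 L/s = 0.019 m³/s.
10.6 µg/L = 0.0106 mg/L.
18 µg/L = 0.018 mg/L.
Mass balance: 0.018·0.165 = 0.019·Cₑ + 0.146·0.0106.
Cₑ = (0.00297 − 0.001548) / 0.019 = 0.07486 mg/L.

0.0749 mg/L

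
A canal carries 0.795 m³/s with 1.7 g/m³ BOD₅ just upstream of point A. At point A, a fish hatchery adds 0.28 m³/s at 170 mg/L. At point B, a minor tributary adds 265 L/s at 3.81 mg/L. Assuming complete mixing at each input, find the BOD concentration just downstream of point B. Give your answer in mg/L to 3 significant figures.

After input A: C = (0.795·1.7 + 0.28·170) / 1.075 = 45.54 mg/L.
265 L/s = 0.265 m³/s.
After input B: C = (1.075·45.54 + 0.265·3.81) / 1.34 = 37.28 mg/L.

37.3 mg/L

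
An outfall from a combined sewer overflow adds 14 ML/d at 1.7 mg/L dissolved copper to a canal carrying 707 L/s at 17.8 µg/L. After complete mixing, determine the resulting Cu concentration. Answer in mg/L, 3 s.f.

14 ML/d = 0.162 m³/s.
707 L/s = 0.707 m³/s.
17.8 µg/L = 0.0178 mg/L.
Flow-weighted mixing gives C = (0.162·1.7 + 0.707·0.0178) / (0.162 + 0.707) = 0.288/0.869 = 0.3315 mg/L.

0.331 mg/L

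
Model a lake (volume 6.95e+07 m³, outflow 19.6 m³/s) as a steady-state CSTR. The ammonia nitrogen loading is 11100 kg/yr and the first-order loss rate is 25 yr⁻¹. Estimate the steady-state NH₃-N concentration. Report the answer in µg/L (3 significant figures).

Outflow Q = 19.6 m³/s × 3.156e+07 s/yr = 6.185e+08 m³/yr.
Steady-state CSTR mass balance: W = Q·C + k·V·C, so C = W/(Q + kV).
Q + kV = 6.185e+08 + 25·6.95e+07 = 2.356e+09 m³/yr.
C = 11100/2.356e+09 = 4.711e-06 kg/m³ = 0.004711 mg/L = 4.711 µg/L.

4.71 µg/L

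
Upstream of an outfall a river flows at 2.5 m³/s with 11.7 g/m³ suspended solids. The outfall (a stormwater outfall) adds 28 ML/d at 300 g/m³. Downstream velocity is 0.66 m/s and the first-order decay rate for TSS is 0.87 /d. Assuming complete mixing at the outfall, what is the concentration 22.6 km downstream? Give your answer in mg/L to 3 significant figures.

28 ML/d = 0.3241 m³/s.
After complete mixing, C₀ = (0.3241·300 + 2.5·11.7) / 2.824 = 44.78 mg/L.
Travel time t = 2.26e+04 m / 0.66 m/s = 3.424e+04 s = 0.3963 d.
C = 44.78·exp(−0.87·0.3963) = 44.78·0.7084 = 31.72 mg/L.

31.7 mg/L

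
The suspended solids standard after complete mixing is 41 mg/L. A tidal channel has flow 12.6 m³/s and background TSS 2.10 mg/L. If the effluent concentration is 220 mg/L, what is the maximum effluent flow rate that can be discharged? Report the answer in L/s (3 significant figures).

Mass balance at complete mixing: C_std·(Q_w + Q_r) = Q_w·C_e + Q_r·C_b.
Rearranging, Q_w = Q_r·(C_std − C_b)/(C_e − C_std) = 12.6·(41 − 2.1) / (220 − 41) = 2.738 m³/s.
= 2738 L/s.

2740 L/s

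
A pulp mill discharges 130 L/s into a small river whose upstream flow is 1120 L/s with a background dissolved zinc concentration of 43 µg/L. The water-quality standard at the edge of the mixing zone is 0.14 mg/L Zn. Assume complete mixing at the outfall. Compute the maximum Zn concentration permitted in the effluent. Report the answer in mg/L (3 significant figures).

0.976 mg/L

130 L/s = 0.13 m³/s.
1120 L/s = 1.12 m³/s.
43 µg/L = 0.043 mg/L.
Mass balance: 0.14·1.25 = 0.13·Cₑ + 1.12·0.043.
Cₑ = (0.175 − 0.04816) / 0.13 = 0.9757 mg/L.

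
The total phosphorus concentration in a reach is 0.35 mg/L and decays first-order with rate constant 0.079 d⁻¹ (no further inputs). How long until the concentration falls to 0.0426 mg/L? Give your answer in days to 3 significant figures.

26.7 d

t = ln(C₀/C)/k = ln(0.35/0.0426)/0.079 = 2.106/0.079 = 26.66 d.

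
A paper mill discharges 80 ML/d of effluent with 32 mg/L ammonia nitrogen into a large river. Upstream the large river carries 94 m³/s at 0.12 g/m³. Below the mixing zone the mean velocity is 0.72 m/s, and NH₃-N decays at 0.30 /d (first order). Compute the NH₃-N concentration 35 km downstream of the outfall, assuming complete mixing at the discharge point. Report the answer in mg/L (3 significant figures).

0.364 mg/L

80 ML/d = 0.9259 m³/s.
After complete mixing, C₀ = (0.9259·32 + 94·0.12) / 94.93 = 0.431 mg/L.
Travel time t = 3.5e+04 m / 0.72 m/s = 4.861e+04 s = 0.5626 d.
C = 0.431·exp(−0.30·0.5626) = 0.431·0.8447 = 0.364 mg/L.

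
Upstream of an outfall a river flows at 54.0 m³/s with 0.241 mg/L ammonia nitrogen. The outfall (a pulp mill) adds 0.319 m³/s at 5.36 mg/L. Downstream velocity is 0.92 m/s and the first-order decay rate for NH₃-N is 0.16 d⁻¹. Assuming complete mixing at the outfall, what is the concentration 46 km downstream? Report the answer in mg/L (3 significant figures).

After complete mixing, C₀ = (0.319·5.36 + 54·0.241) / 54.32 = 0.2711 mg/L.
Travel time t = 4.6e+04 m / 0.92 m/s = 5e+04 s = 0.5787 d.
C = 0.2711·exp(−0.16·0.5787) = 0.2711·0.9116 = 0.2471 mg/L.

0.247 mg/L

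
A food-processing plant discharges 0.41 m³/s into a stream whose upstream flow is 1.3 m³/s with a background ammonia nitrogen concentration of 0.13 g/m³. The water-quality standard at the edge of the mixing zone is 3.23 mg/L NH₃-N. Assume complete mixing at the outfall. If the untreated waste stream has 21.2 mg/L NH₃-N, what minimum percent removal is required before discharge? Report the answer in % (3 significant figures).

Mass balance: 3.23·1.71 = 0.41·Cₑ + 1.3·0.13.
Cₑ = (5.523 − 0.169) / 0.41 = 13.06 mg/L.
Required removal = 1 − 13.06/21.2 = 38.4 %.

38.4 %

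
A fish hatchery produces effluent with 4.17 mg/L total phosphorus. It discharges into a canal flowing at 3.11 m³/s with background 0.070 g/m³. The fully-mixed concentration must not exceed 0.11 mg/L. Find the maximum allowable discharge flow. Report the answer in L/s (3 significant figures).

30.6 L/s

Mass balance at complete mixing: C_std·(Q_w + Q_r) = Q_w·C_e + Q_r·C_b.
Rearranging, Q_w = Q_r·(C_std − C_b)/(C_e − C_std) = 3.11·(0.11 − 0.07) / (4.17 − 0.11) = 0.03064 m³/s.
= 30.64 L/s.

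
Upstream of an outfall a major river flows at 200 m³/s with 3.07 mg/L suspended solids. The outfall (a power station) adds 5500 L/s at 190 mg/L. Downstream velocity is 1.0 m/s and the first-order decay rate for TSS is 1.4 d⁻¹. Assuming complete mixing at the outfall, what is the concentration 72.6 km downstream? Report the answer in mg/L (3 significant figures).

5500 L/s = 5.5 m³/s.
After complete mixing, C₀ = (5.5·190 + 200·3.07) / 205.5 = 8.073 mg/L.
Travel time t = 7.26e+04 m / 1.0 m/s = 7.26e+04 s = 0.8403 d.
C = 8.073·exp(−1.4·0.8403) = 8.073·0.3084 = 2.49 mg/L.

2.49 mg/L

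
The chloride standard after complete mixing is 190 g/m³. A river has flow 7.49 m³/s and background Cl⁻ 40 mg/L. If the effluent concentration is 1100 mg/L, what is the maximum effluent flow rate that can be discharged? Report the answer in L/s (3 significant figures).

1230 L/s

Mass balance at complete mixing: C_std·(Q_w + Q_r) = Q_w·C_e + Q_r·C_b.
Rearranging, Q_w = Q_r·(C_std − C_b)/(C_e − C_std) = 7.49·(190 − 40) / (1100 − 190) = 1.235 m³/s.
= 1235 L/s.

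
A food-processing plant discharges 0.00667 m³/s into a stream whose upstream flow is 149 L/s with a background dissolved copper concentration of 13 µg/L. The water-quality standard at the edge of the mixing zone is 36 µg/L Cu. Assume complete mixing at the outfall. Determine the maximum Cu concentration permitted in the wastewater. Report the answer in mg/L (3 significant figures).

0.550 mg/L

149 L/s = 0.149 m³/s.
13 µg/L = 0.013 mg/L.
36 µg/L = 0.036 mg/L.
Mass balance: 0.036·0.1557 = 0.00667·Cₑ + 0.149·0.013.
Cₑ = (0.005604 − 0.001937) / 0.00667 = 0.5498 mg/L.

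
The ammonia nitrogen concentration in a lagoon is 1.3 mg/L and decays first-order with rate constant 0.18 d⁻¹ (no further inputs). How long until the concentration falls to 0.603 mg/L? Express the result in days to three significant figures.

t = ln(C₀/C)/k = ln(1.3/0.603)/0.18 = 0.7682/0.18 = 4.268 d.

4.27 d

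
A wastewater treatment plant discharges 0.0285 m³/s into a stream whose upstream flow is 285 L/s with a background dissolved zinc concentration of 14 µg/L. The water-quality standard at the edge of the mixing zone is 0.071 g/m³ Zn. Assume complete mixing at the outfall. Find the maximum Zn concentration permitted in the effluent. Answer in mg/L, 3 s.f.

0.641 mg/L

285 L/s = 0.285 m³/s.
14 µg/L = 0.014 mg/L.
Mass balance: 0.071·0.3135 = 0.0285·Cₑ + 0.285·0.014.
Cₑ = (0.02226 − 0.00399) / 0.0285 = 0.641 mg/L.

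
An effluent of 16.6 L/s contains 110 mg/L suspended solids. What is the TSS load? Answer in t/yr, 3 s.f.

16.6 L/s = 0.0166 m³/s.
Mass flux = Q·C = 0.0166 m³/s × 110 g/m³ = 1.826 g/s.
= 1.826 g/s × 31.56 = 57.62 t/yr.

57.6 t/yr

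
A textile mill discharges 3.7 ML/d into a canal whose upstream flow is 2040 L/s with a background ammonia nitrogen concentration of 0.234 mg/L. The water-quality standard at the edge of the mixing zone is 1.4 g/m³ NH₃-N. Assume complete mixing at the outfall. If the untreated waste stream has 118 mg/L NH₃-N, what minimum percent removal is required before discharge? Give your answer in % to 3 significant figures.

51.7 %

3.7 ML/d = 0.04282 m³/s.
2040 L/s = 2.04 m³/s.
Mass balance: 1.4·2.083 = 0.04282·Cₑ + 2.04·0.234.
Cₑ = (2.916 − 0.4774) / 0.04282 = 56.94 mg/L.
Required removal = 1 − 56.94/118 = 51.74 %.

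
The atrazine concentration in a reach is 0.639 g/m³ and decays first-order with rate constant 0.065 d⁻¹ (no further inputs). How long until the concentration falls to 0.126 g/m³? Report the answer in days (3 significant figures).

25.0 d

t = ln(C₀/C)/k = ln(0.639/0.126)/0.065 = 1.624/0.065 = 24.98 d.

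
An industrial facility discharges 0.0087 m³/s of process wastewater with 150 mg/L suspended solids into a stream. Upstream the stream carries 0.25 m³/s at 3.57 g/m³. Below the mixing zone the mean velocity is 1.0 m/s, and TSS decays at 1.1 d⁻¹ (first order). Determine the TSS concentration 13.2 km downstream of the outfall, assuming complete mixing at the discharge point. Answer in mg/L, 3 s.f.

After complete mixing, C₀ = (0.0087·150 + 0.25·3.57) / 0.2587 = 8.494 mg/L.
Travel time t = 1.32e+04 m / 1.0 m/s = 1.32e+04 s = 0.1528 d.
C = 8.494·exp(−1.1·0.1528) = 8.494·0.8453 = 7.18 mg/L.

7.18 mg/L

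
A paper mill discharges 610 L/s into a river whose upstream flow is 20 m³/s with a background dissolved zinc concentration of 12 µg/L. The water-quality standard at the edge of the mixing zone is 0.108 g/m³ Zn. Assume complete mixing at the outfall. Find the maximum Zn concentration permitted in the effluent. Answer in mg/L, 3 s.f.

610 L/s = 0.61 m³/s.
12 µg/L = 0.012 mg/L.
Mass balance: 0.108·20.61 = 0.61·Cₑ + 20·0.012.
Cₑ = (2.226 − 0.24) / 0.61 = 3.256 mg/L.

3.26 mg/L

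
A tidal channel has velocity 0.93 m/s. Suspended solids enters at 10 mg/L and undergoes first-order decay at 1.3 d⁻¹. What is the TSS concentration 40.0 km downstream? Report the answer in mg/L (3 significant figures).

Travel time t = 40.0 km / 0.93 m/s = 4e+04/0.93 = 4.301e+04 s = 0.4978 d.
First-order decay: C = 10·exp(−1.3·0.4978) = 10·0.5235 = 5.235 mg/L.

5.24 mg/L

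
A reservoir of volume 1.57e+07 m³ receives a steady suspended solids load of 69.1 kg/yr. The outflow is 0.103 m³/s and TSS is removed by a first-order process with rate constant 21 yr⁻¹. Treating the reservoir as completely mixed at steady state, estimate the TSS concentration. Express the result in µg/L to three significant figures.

Outflow Q = 0.103 m³/s × 3.156e+07 s/yr = 3.25e+06 m³/yr.
Steady-state CSTR mass balance: W = Q·C + k·V·C, so C = W/(Q + kV).
Q + kV = 3.25e+06 + 21·1.57e+07 = 3.33e+08 m³/yr.
C = 69.1/3.33e+08 = 2.075e-07 kg/m³ = 0.0002075 mg/L = 0.2075 µg/L.

0.208 µg/L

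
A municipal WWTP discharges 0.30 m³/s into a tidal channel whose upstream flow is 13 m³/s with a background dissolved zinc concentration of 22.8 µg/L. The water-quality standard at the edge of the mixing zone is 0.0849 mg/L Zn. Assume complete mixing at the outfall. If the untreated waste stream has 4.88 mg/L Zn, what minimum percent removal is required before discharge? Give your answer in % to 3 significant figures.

22.8 µg/L = 0.0228 mg/L.
Mass balance: 0.0849·13.3 = 0.3·Cₑ + 13·0.0228.
Cₑ = (1.129 − 0.2964) / 0.3 = 2.776 mg/L.
Required removal = 1 − 2.776/4.88 = 43.12 %.

43.1 %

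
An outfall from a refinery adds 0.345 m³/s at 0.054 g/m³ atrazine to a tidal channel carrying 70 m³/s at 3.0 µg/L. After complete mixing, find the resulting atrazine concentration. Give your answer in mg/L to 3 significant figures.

0.00325 mg/L

3.0 µg/L = 0.003 mg/L.
Conservation of mass across the mixing zone: C = (0.345·0.054 + 70·0.003) / (0.345 + 70) = 0.2286/70.34 = 0.00325 mg/L.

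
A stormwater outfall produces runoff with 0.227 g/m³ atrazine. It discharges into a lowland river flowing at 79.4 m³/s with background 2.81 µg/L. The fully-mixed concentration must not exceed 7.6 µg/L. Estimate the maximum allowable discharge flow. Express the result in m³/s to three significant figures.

2.81 µg/L = 0.00281 mg/L.
7.6 µg/L = 0.0076 mg/L.
Mass balance at complete mixing: C_std·(Q_w + Q_r) = Q_w·C_e + Q_r·C_b.
Rearranging, Q_w = Q_r·(C_std − C_b)/(C_e − C_std) = 79.4·(0.0076 − 0.00281) / (0.227 − 0.0076) = 1.733 m³/s.

1.73 m³/s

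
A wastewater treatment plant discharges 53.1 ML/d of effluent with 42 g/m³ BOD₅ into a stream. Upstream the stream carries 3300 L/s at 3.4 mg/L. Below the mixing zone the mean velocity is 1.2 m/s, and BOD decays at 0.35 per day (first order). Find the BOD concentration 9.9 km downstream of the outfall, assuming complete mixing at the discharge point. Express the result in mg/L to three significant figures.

53.1 ML/d = 0.6146 m³/s.
3300 L/s = 3.3 m³/s.
After complete mixing, C₀ = (0.6146·42 + 3.3·3.4) / 3.915 = 9.46 mg/L.
Travel time t = 9900 m / 1.2 m/s = 8250 s = 0.09549 d.
C = 9.46·exp(−0.35·0.09549) = 9.46·0.9671 = 9.149 mg/L.

9.15 mg/L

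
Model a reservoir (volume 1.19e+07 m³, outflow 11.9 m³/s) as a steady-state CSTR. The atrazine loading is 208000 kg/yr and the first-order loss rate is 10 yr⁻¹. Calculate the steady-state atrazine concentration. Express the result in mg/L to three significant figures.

0.421 mg/L

Outflow Q = 11.9 m³/s × 3.156e+07 s/yr = 3.755e+08 m³/yr.
Steady-state CSTR mass balance: W = Q·C + k·V·C, so C = W/(Q + kV).
Q + kV = 3.755e+08 + 10·1.19e+07 = 4.945e+08 m³/yr.
C = 208000/4.945e+08 = 0.0004206 kg/m³ = 0.4206 mg/L.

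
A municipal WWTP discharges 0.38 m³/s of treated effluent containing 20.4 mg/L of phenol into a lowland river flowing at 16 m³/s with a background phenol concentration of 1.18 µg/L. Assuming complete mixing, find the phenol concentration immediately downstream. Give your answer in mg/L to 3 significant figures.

0.474 mg/L

1.18 µg/L = 0.00118 mg/L.
Conservation of mass across the mixing zone: C = (0.38·20.4 + 16·0.00118) / (0.38 + 16) = 7.771/16.38 = 0.4744 mg/L.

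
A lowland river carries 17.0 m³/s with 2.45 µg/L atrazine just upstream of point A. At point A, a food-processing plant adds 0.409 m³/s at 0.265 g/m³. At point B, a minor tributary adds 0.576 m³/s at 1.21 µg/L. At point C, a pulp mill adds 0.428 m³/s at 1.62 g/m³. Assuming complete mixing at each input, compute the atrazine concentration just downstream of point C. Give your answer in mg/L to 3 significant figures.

2.45 µg/L = 0.00245 mg/L.
After input A: C = (17·0.00245 + 0.409·0.265) / 17.41 = 0.008618 mg/L.
1.21 µg/L = 0.00121 mg/L.
After input B: C = (17.41·0.008618 + 0.576·0.00121) / 17.98 = 0.008381 mg/L.
After input C: C = (17.98·0.008381 + 0.428·1.62) / 18.41 = 0.04584 mg/L.

0.0458 mg/L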